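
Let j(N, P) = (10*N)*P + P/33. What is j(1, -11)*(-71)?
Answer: 23501/3 ≈ 7833.7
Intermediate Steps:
j(N, P) = P/33 + 10*N*P (j(N, P) = 10*N*P + P*(1/33) = 10*N*P + P/33 = P/33 + 10*N*P)
j(1, -11)*(-71) = ((1/33)*(-11)*(1 + 330*1))*(-71) = ((1/33)*(-11)*(1 + 330))*(-71) = ((1/33)*(-11)*331)*(-71) = -331/3*(-71) = 23501/3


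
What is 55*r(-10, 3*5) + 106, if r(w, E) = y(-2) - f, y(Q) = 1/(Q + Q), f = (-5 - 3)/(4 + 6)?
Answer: 545/4 ≈ 136.25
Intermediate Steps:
f = -⅘ (f = -8/10 = -8*⅒ = -⅘ ≈ -0.80000)
y(Q) = 1/(2*Q)
r(w, E) = 11/20 (r(w, E) = (½)/(-2) - 1*(-⅘) = (½)*(-½) + ⅘ = -¼ + ⅘ = 11/20)
55*r(-10, 3*5) + 106 = 55*(11/20) + 106 = 121/4 + 106 = 545/4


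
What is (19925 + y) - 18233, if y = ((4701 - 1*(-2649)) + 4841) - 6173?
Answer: 7710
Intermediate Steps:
y = 6018 (y = ((4701 + 2649) + 4841) - 6173 = (7350 + 4841) - 6173 = 12191 - 6173 = 6018)
(19925 + y) - 18233 = (19925 + 6018) - 18233 = 25943 - 18233 = 7710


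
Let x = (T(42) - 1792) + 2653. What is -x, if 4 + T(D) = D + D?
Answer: -941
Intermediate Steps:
T(D) = -4 + 2*D (T(D) = -4 + (D + D) = -4 + 2*D)
x = 941 (x = ((-4 + 2*42) - 1792) + 2653 = ((-4 + 84) - 1792) + 2653 = (80 - 1792) + 2653 = -1712 + 2653 = 941)
-x = -1*941 = -941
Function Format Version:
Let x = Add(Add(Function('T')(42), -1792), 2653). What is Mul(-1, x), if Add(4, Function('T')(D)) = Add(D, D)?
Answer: -941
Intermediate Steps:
Function('T')(D) = Add(-4, Mul(2, D)) (Function('T')(D) = Add(-4, Add(D, D)) = Add(-4, Mul(2, D)))
x = 941 (x = Add(Add(Add(-4, Mul(2, 42)), -1792), 2653) = Add(Add(Add(-4, 84), -1792), 2653) = Add(Add(80, -1792), 2653) = Add(-1712, 2653) = 941)
Mul(-1, x) = Mul(-1, 941) = -941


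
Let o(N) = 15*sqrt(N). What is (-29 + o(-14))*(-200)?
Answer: 5800 - 3000*I*sqrt(14) ≈ 5800.0 - 11225.0*I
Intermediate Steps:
(-29 + o(-14))*(-200) = (-29 + 15*sqrt(-14))*(-200) = (-29 + 15*(I*sqrt(14)))*(-200) = (-29 + 15*I*sqrt(14))*(-200) = 5800 - 3000*I*sqrt(14)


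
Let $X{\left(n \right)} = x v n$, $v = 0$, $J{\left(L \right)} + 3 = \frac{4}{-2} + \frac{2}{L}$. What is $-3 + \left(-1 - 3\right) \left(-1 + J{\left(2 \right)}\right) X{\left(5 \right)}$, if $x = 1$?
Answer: $-3$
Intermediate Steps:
$J{\left(L \right)} = -5 + \frac{2}{L}$ ($J{\left(L \right)} = -3 + \left(\frac{4}{-2} + \frac{2}{L}\right) = -3 + \left(4 \left(- \frac{1}{2}\right) + \frac{2}{L}\right) = -3 - \left(2 - \frac{2}{L}\right) = -5 + \frac{2}{L}$)
$X{\left(n \right)} = 0$ ($X{\left(n \right)} = 1 \cdot 0 n = 0 n = 0$)
$-3 + \left(-1 - 3\right) \left(-1 + J{\left(2 \right)}\right) X{\left(5 \right)} = -3 + \left(-1 - 3\right) \left(-1 - \left(5 - \frac{2}{2}\right)\right) 0 = -3 + - 4 \left(-1 + \left(-5 + 2 \cdot \frac{1}{2}\right)\right) 0 = -3 + - 4 \left(-1 + \left(-5 + 1\right)\right) 0 = -3 + - 4 \left(-1 - 4\right) 0 = -3 + \left(-4\right) \left(-5\right) 0 = -3 + 20 \cdot 0 = -3 + 0 = -3$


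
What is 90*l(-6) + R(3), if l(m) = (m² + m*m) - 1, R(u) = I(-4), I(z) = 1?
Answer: 6391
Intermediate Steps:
R(u) = 1
l(m) = -1 + 2*m² (l(m) = (m² + m²) - 1 = 2*m² - 1 = -1 + 2*m²)
90*l(-6) + R(3) = 90*(-1 + 2*(-6)²) + 1 = 90*(-1 + 2*36) + 1 = 90*(-1 + 72) + 1 = 90*71 + 1 = 6390 + 1 = 6391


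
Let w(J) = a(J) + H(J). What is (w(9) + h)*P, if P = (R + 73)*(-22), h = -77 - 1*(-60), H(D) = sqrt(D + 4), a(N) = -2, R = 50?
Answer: 51414 - 2706*sqrt(13) ≈ 41657.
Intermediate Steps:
H(D) = sqrt(4 + D)
w(J) = -2 + sqrt(4 + J)
h = -17 (h = -77 + 60 = -17)
P = -2706 (P = (50 + 73)*(-22) = 123*(-22) = -2706)
(w(9) + h)*P = ((-2 + sqrt(4 + 9)) - 17)*(-2706) = ((-2 + sqrt(13)) - 17)*(-2706) = (-19 + sqrt(13))*(-2706) = 51414 - 2706*sqrt(13)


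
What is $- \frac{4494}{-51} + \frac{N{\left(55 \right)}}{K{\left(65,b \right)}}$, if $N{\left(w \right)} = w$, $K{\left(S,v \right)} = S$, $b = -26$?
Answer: $\frac{19661}{221} \approx 88.964$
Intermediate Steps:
$- \frac{4494}{-51} + \frac{N{\left(55 \right)}}{K{\left(65,b \right)}} = - \frac{4494}{-51} + \frac{55}{65} = \left(-4494\right) \left(- \frac{1}{51}\right) + 55 \cdot \frac{1}{65} = \frac{1498}{17} + \frac{11}{13} = \frac{19661}{221}$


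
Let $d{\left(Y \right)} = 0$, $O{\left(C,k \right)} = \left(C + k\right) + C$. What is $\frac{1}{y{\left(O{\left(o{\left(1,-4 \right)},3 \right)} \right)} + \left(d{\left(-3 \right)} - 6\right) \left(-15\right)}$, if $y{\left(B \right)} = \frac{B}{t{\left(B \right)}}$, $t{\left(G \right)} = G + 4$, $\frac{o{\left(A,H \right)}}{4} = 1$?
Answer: $\frac{15}{1361} \approx 0.011021$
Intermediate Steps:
$o{\left(A,H \right)} = 4$ ($o{\left(A,H \right)} = 4 \cdot 1 = 4$)
$t{\left(G \right)} = 4 + G$
$O{\left(C,k \right)} = k + 2 C$
$y{\left(B \right)} = \frac{B}{4 + B}$
$\frac{1}{y{\left(O{\left(o{\left(1,-4 \right)},3 \right)} \right)} + \left(d{\left(-3 \right)} - 6\right) \left(-15\right)} = \frac{1}{\frac{3 + 2 \cdot 4}{4 + \left(3 + 2 \cdot 4\right)} + \left(0 - 6\right) \left(-15\right)} = \frac{1}{\frac{3 + 8}{4 + \left(3 + 8\right)} - -90} = \frac{1}{\frac{11}{4 + 11} + 90} = \frac{1}{\frac{11}{15} + 90} = \frac{1}{\frac{1361}{15}} = \frac{15}{1361}$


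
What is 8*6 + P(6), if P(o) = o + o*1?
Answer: 60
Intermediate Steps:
P(o) = 2*o (P(o) = o + o = 2*o)
8*6 + P(6) = 8*6 + 2*6 = 48 + 12 = 60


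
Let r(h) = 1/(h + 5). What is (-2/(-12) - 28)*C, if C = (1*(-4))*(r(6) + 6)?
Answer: 22378/33 ≈ 678.12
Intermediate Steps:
r(h) = 1/(5 + h)
C = -268/11 (C = (1*(-4))*(1/(5 + 6) + 6) = -4*(1/11 + 6) = -4*67/11 = -268/11 ≈ -24.364)
(-2/(-12) - 28)*C = (-2/(-12) - 28)*(-268/11) = (-2*(-1/12) - 28)*(-268/11) = (⅙ - 28)*(-268/11) = -167/6*(-268/11) = 22378/33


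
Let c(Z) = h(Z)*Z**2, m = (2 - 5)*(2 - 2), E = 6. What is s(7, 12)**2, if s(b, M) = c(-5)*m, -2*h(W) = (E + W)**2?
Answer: 0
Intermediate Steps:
h(W) = -(6 + W)**2/2
m = 0 (m = -3*0 = 0)
c(Z) = -Z**2*(6 + Z)**2/2 (c(Z) = (-(6 + Z)**2/2)*Z**2 = -Z**2*(6 + Z)**2/2)
s(b, M) = 0 (s(b, M) = -1/2*(-5)**2*(6 - 5)**2*0 = -1/2*25*1**2*0 = -1/2*25*1*0 = -25/2*0 = 0)
s(7, 12)**2 = 0**2 = 0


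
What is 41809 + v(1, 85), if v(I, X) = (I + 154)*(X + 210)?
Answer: 87534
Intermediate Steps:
v(I, X) = (154 + I)*(210 + X)
41809 + v(1, 85) = 41809 + (32340 + 154*85 + 210*1 + 1*85) = 41809 + (32340 + 13090 + 210 + 85) = 41809 + 45725 = 87534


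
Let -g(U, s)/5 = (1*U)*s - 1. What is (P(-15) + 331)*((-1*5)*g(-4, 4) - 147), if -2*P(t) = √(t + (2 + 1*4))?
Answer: -189332 + 858*I ≈ -1.8933e+5 + 858.0*I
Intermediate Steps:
P(t) = -√(6 + t)/2 (P(t) = -√(t + (2 + 1*4))/2 = -√(t + (2 + 4))/2 = -√(t + 6)/2 = -√(6 + t)/2)
g(U, s) = 5 - 5*U*s (g(U, s) = -5*((1*U)*s - 1) = -5*(U*s - 1) = -5*(-1 + U*s) = 5 - 5*U*s)
(P(-15) + 331)*((-1*5)*g(-4, 4) - 147) = (-√(6 - 15)/2 + 331)*((-1*5)*(5 - 5*(-4)*4) - 147) = (-3*I/2 + 331)*(-5*(5 + 80) - 147) = (-3*I/2 + 331)*(-5*85 - 147) = (-3*I/2 + 331)*(-425 - 147) = (331 - 3*I/2)*(-572) = -189332 + 858*I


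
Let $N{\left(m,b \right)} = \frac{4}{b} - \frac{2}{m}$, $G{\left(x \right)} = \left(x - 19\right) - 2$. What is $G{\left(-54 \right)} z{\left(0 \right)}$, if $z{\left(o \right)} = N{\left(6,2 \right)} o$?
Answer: $0$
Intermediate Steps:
$G{\left(x \right)} = -21 + x$ ($G{\left(x \right)} = \left(-19 + x\right) - 2 = -21 + x$)
$N{\left(m,b \right)} = - \frac{2}{m} + \frac{4}{b}$
$z{\left(o \right)} = \frac{5 o}{3}$ ($z{\left(o \right)} = \left(- \frac{2}{6} + \frac{4}{2}\right) o = \left(\left(-2\right) \frac{1}{6} + 4 \cdot \frac{1}{2}\right) o = \left(- \frac{1}{3} + 2\right) o = \frac{5 o}{3}$)
$G{\left(-54 \right)} z{\left(0 \right)} = \left(-21 - 54\right) \frac{5}{3} \cdot 0 = \left(-75\right) 0 = 0$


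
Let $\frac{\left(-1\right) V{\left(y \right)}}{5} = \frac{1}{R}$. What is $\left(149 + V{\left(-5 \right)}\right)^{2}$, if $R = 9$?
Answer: $\frac{1784896}{81} \approx 22036.0$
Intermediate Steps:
$V{\left(y \right)} = - \frac{5}{9}$
$\left(149 + V{\left(-5 \right)}\right)^{2} = \left(149 - \frac{5}{9}\right)^{2} = \left(\frac{1336}{9}\right)^{2} = \frac{1784896}{81}$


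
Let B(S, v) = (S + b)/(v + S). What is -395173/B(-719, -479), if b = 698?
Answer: -473417254/21 ≈ -2.2544e+7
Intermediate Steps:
B(S, v) = (698 + S)/(S + v) (B(S, v) = (S + 698)/(v + S) = (698 + S)/(S + v))
-395173/B(-719, -479) = -395173*(-719 - 479)/(698 - 719) = -395173/(-21/(-1198)) = -395173/((-1/1198*(-21))) = -395173/21/1198 = -395173*1198/21 = -473417254/21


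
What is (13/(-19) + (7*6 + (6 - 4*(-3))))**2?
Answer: 1270129/361 ≈ 3518.4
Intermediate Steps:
(13/(-19) + (7*6 + (6 - 4*(-3))))**2 = (13*(-1/19) + (42 + (6 + 12)))**2 = (-13/19 + (42 + 18))**2 = (-13/19 + 60)**2 = (1127/19)**2 = 1270129/361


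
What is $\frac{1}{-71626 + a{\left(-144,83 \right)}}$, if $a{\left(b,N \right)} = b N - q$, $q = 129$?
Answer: $- \frac{1}{83707} \approx -1.1946 \cdot 10^{-5}$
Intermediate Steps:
$a{\left(b,N \right)} = -129 + N b$ ($a{\left(b,N \right)} = b N - 129 = N b - 129 = -129 + N b$)
$\frac{1}{-71626 + a{\left(-144,83 \right)}} = \frac{1}{-71626 + \left(-129 + 83 \left(-144\right)\right)} = \frac{1}{-71626 - 12081} = \frac{1}{-83707} = - \frac{1}{83707}$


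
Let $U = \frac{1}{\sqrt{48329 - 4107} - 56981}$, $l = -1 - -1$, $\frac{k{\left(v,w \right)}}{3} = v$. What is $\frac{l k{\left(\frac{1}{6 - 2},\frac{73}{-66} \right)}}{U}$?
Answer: $0$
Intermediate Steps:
$k{\left(v,w \right)} = 3 v$
$l = 0$ ($l = -1 + 1 = 0$)
$U = \frac{1}{-56981 + \sqrt{44222}}$ ($U = \frac{1}{\sqrt{44222} - 56981} = \frac{1}{-56981 + \sqrt{44222}} \approx -1.7615 \cdot 10^{-5}$)
$\frac{l k{\left(\frac{1}{6 - 2},\frac{73}{-66} \right)}}{U} = \frac{0 \frac{3}{6 - 2}}{- \frac{56981}{3246790139} - \frac{\sqrt{44222}}{3246790139}} = \frac{0 \cdot \frac{3}{4}}{- \frac{56981}{3246790139} - \frac{\sqrt{44222}}{3246790139}} = \frac{0}{- \frac{56981}{3246790139} - \frac{\sqrt{44222}}{3246790139}} = 0$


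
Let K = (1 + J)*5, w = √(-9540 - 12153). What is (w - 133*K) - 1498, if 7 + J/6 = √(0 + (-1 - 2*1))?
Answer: 25767 + I*√21693 - 3990*I*√3 ≈ 25767.0 - 6763.6*I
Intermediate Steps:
J = -42 + 6*I*√3 (J = -42 + 6*√(0 + (-1 - 2*1)) = -42 + 6*√(0 + (-1 - 2)) = -42 + 6*√(0 - 3) = -42 + 6*√(-3) = -42 + 6*(I*√3) = -42 + 6*I*√3 ≈ -42.0 + 10.392*I)
w = I*√21693 (w = √(-21693) = I*√21693 ≈ 147.29*I)
K = -205 + 30*I*√3 (K = (1 + (-42 + 6*I*√3))*5 = (-41 + 6*I*√3)*5 = -205 + 30*I*√3 ≈ -205.0 + 51.962*I)
(w - 133*K) - 1498 = (I*√21693 - 133*(-205 + 30*I*√3)) - 1498 = (I*√21693 + (27265 - 3990*I*√3)) - 1498 = (27265 + I*√21693 - 3990*I*√3) - 1498 = 25767 + I*√21693 - 3990*I*√3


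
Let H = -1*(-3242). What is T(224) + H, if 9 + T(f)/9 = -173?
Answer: 1604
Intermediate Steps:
T(f) = -1638 (T(f) = -81 + 9*(-173) = -81 - 1557 = -1638)
H = 3242
T(224) + H = -1638 + 3242 = 1604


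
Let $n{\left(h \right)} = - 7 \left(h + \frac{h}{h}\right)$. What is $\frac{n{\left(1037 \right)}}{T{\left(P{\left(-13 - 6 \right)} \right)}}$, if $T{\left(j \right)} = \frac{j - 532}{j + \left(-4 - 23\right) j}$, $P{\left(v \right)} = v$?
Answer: $\frac{188916}{29} \approx 6514.3$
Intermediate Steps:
$n{\left(h \right)} = -7 - 7 h$ ($n{\left(h \right)} = - 7 \left(h + 1\right) = - 7 \left(1 + h\right) = -7 - 7 h$)
$T{\left(j \right)} = - \frac{-532 + j}{26 j}$ ($T{\left(j \right)} = \frac{-532 + j}{j - 27 j} = \frac{-532 + j}{\left(-26\right) j} = \left(-532 + j\right) \left(- \frac{1}{26 j}\right) = - \frac{-532 + j}{26 j}$)
$\frac{n{\left(1037 \right)}}{T{\left(P{\left(-13 - 6 \right)} \right)}} = \frac{-7 - 7259}{\frac{1}{26} \frac{1}{-13 - 6} \left(532 - \left(-13 - 6\right)\right)} = - \frac{7266}{\frac{1}{26} \frac{1}{-19} \left(532 - -19\right)} = - \frac{7266}{\frac{1}{26} \left(- \frac{1}{19}\right) \left(532 + 19\right)} = - \frac{7266}{\frac{1}{26} \left(- \frac{1}{19}\right) 551} = - \frac{7266}{- \frac{29}{26}} = \left(-7266\right) \left(- \frac{26}{29}\right) = \frac{188916}{29}$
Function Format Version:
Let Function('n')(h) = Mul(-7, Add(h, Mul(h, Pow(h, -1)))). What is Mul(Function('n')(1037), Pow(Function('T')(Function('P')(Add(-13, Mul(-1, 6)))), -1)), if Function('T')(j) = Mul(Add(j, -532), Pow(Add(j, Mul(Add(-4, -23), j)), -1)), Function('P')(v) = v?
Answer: Rational(188916, 29) ≈ 6514.3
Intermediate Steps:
Function('n')(h) = Add(-7, Mul(-7, h)) (Function('n')(h) = Mul(-7, Add(h, 1)) = Mul(-7, Add(1, h)) = Add(-7, Mul(-7, h)))
Function('T')(j) = Mul(Rational(-1, 26), Pow(j, -1), Add(-532, j)) (Function('T')(j) = Mul(Add(-532, j), Pow(Add(j, Mul(-27, j)), -1)) = Mul(Add(-532, j), Pow(Mul(-26, j), -1)) = Mul(Add(-532, j), Mul(Rational(-1, 26), Pow(j, -1))) = Mul(Rational(-1, 26), Pow(j, -1), Add(-532, j)))
Mul(Function('n')(1037), Pow(Function('T')(Function('P')(Add(-13, Mul(-1, 6)))), -1)) = Mul(Add(-7, Mul(-7, 1037)), Pow(Mul(Rational(1, 26), Pow(Add(-13, Mul(-1, 6)), -1), Add(532, Mul(-1, Add(-13, Mul(-1, 6))))), -1)) = Mul(Add(-7, -7259), Pow(Mul(Rational(1, 26), Pow(Add(-13, -6), -1), Add(532, Mul(-1, Add(-13, -6)))), -1)) = Mul(-7266, Pow(Mul(Rational(1, 26), Pow(-19, -1), Add(532, Mul(-1, -19))), -1)) = Mul(-7266, Pow(Mul(Rational(1, 26), Rational(-1, 19), Add(532, 19)), -1)) = Mul(-7266, Pow(Mul(Rational(1, 26), Rational(-1, 19), 551), -1)) = Mul(-7266, Pow(Rational(-29, 26), -1)) = Mul(-7266, Rational(-26, 29)) = Rational(188916, 29)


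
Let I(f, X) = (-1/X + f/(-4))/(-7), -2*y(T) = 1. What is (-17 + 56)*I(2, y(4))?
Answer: -117/14 ≈ -8.3571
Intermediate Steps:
y(T) = -½ (y(T) = -½*1 = -½)
I(f, X) = 1/(7*X) + f/28 (I(f, X) = (-1/X + f*(-¼))*(-⅐) = (-1/X - f/4)*(-⅐) = 1/(7*X) + f/28)
(-17 + 56)*I(2, y(4)) = (-17 + 56)*((4 - ½*2)/(28*(-½))) = 39*((1/28)*(-2)*(4 - 1)) = 39*((1/28)*(-2)*3) = 39*(-3/14) = -117/14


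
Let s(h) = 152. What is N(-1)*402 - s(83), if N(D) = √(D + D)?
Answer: -152 + 402*I*√2 ≈ -152.0 + 568.51*I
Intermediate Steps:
N(D) = √2*√D (N(D) = √(2*D) = √2*√D)
N(-1)*402 - s(83) = (√2*√(-1))*402 - 1*152 = (√2*I)*402 - 152 = (I*√2)*402 - 152 = 402*I*√2 - 152 = -152 + 402*I*√2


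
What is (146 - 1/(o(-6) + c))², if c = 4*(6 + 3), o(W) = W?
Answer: 19175641/900 ≈ 21306.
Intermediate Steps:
c = 36 (c = 4*9 = 36)
(146 - 1/(o(-6) + c))² = (146 - 1/(-6 + 36))² = (146 - 1/30)² = (4379/30)² = 19175641/900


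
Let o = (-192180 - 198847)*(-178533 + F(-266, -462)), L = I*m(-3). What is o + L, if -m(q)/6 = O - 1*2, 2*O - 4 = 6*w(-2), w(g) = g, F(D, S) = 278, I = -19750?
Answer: 69701806885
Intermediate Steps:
O = -4 (O = 2 + (6*(-2))/2 = 2 + (1/2)*(-12) = 2 - 6 = -4)
m(q) = 36 (m(q) = -6*(-4 - 1*2) = -6*(-4 - 2) = -6*(-6) = 36)
L = -711000 (L = -19750*36 = -711000)
o = 69702517885 (o = (-192180 - 198847)*(-178533 + 278) = -391027*(-178255) = 69702517885)
o + L = 69702517885 - 711000 = 69701806885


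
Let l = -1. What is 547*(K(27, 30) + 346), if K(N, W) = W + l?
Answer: 205125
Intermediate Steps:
K(N, W) = -1 + W (K(N, W) = W - 1 = -1 + W)
547*(K(27, 30) + 346) = 547*((-1 + 30) + 346) = 547*(29 + 346) = 547*375 = 205125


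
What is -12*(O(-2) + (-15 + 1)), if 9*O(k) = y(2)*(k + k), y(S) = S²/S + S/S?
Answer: 184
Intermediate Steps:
y(S) = 1 + S (y(S) = S + 1 = 1 + S)
O(k) = 2*k/3 (O(k) = ((1 + 2)*(k + k))/9 = (3*(2*k))/9 = (6*k)/9 = 2*k/3)
-12*(O(-2) + (-15 + 1)) = -12*((⅔)*(-2) + (-15 + 1)) = -12*(-4/3 - 14) = -12*(-46/3) = 184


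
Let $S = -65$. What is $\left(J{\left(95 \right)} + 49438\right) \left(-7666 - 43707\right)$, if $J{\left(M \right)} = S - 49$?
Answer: $-2533921852$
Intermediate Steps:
$J{\left(M \right)} = -114$ ($J{\left(M \right)} = -65 - 49 = -114$)
$\left(J{\left(95 \right)} + 49438\right) \left(-7666 - 43707\right) = \left(-114 + 49438\right) \left(-7666 - 43707\right) = 49324 \left(-51373\right) = -2533921852$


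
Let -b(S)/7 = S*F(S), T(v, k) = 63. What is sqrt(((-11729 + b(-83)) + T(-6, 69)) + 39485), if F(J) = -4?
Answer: sqrt(25495) ≈ 159.67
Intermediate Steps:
b(S) = 28*S (b(S) = -7*S*(-4) = -(-28)*S = 28*S)
sqrt(((-11729 + b(-83)) + T(-6, 69)) + 39485) = sqrt(((-11729 + 28*(-83)) + 63) + 39485) = sqrt(((-11729 - 2324) + 63) + 39485) = sqrt((-14053 + 63) + 39485) = sqrt(-13990 + 39485) = sqrt(25495)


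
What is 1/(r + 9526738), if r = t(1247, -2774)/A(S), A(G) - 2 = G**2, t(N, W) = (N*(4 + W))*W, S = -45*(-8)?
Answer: 1507/14468211876 ≈ 1.0416e-7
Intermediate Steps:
S = 360
t(N, W) = N*W*(4 + W)
A(G) = 2 + G**2
r = 111417710/1507 (r = (1247*(-2774)*(4 - 2774))/(2 + 360**2) = (1247*(-2774)*(-2770))/(2 + 129600) = 9581923060/129602 = 9581923060*(1/129602) = 111417710/1507 ≈ 73934.)
1/(r + 9526738) = 1/(111417710/1507 + 9526738) = 1/(14468211876/1507) = 1507/14468211876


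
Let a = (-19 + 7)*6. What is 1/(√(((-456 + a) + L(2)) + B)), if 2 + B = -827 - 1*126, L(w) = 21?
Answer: -I*√1462/1462 ≈ -0.026153*I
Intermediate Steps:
a = -72 (a = -12*6 = -72)
B = -955 (B = -2 + (-827 - 1*126) = -2 + (-827 - 126) = -2 - 953 = -955)
1/(√(((-456 + a) + L(2)) + B)) = 1/(√(((-456 - 72) + 21) - 955)) = 1/(√((-528 + 21) - 955)) = 1/(√(-507 - 955)) = 1/(√(-1462)) = 1/(I*√1462) = -I*√1462/1462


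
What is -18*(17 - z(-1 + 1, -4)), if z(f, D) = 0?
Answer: -306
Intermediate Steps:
-18*(17 - z(-1 + 1, -4)) = -18*(17 - 1*0) = -18*(17 + 0) = -18*17 = -306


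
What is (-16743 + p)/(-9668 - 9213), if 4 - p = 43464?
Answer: 60203/18881 ≈ 3.1885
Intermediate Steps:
p = -43460 (p = 4 - 1*43464 = 4 - 43464 = -43460)
(-16743 + p)/(-9668 - 9213) = (-16743 - 43460)/(-9668 - 9213) = -60203/(-18881) = -60203*(-1/18881) = 60203/18881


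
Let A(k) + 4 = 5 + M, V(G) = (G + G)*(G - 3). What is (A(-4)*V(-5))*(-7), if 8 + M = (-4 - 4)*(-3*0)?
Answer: 3920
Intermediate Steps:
V(G) = 2*G*(-3 + G) (V(G) = (2*G)*(-3 + G) = 2*G*(-3 + G))
M = -8 (M = -8 + (-4 - 4)*(-3*0) = -8 - 8*0 = -8 + 0 = -8)
A(k) = -7 (A(k) = -4 + (5 - 8) = -4 - 3 = -7)
(A(-4)*V(-5))*(-7) = -14*(-5)*(-3 - 5)*(-7) = -14*(-5)*(-8)*(-7) = -7*80*(-7) = -560*(-7) = 3920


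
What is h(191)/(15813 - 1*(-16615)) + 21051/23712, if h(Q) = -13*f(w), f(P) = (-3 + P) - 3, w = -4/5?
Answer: 285307487/320388640 ≈ 0.89050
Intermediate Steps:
w = -⅘ (w = -4*⅕ = -⅘ ≈ -0.80000)
f(P) = -6 + P
h(Q) = 442/5 (h(Q) = -13*(-6 - ⅘) = -13*(-34/5) = 442/5)
h(191)/(15813 - 1*(-16615)) + 21051/23712 = 442/(5*(15813 - 1*(-16615))) + 21051/23712 = 442/(5*(15813 + 16615)) + 21051*(1/23712) = (442/5)/32428 + 7017/7904 = (442/5)*(1/32428) + 7017/7904 = 221/81070 + 7017/7904 = 285307487/320388640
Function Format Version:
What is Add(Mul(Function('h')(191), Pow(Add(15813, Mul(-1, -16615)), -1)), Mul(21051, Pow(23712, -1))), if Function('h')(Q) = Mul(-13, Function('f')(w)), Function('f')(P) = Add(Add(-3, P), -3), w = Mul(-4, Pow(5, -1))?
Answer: Rational(285307487, 320388640) ≈ 0.89050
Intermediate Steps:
w = Rational(-4, 5) (w = Mul(-4, Rational(1, 5)) = Rational(-4, 5) ≈ -0.80000)
Function('f')(P) = Add(-6, P)
Function('h')(Q) = Rational(442, 5) (Function('h')(Q) = Mul(-13, Add(-6, Rational(-4, 5))) = Mul(-13, Rational(-34, 5)) = Rational(442, 5))
Add(Mul(Function('h')(191), Pow(Add(15813, Mul(-1, -16615)), -1)), Mul(21051, Pow(23712, -1))) = Add(Mul(Rational(442, 5), Pow(Add(15813, Mul(-1, -16615)), -1)), Mul(21051, Pow(23712, -1))) = Add(Mul(Rational(442, 5), Pow(Add(15813, 16615), -1)), Mul(21051, Rational(1, 23712))) = Add(Mul(Rational(442, 5), Pow(32428, -1)), Rational(7017, 7904)) = Add(Mul(Rational(442, 5), Rational(1, 32428)), Rational(7017, 7904)) = Add(Rational(221, 81070), Rational(7017, 7904)) = Rational(285307487, 320388640)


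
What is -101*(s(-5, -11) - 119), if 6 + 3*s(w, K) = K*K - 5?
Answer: 24947/3 ≈ 8315.7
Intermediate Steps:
s(w, K) = -11/3 + K²/3 (s(w, K) = -2 + (K*K - 5)/3 = -2 + (K² - 5)/3 = -2 + (-5 + K²)/3 = -2 + (-5/3 + K²/3) = -11/3 + K²/3)
-101*(s(-5, -11) - 119) = -101*((-11/3 + (⅓)*(-11)²) - 119) = -101*((-11/3 + (⅓)*121) - 119) = -101*((-11/3 + 121/3) - 119) = -101*(110/3 - 119) = -101*(-247/3) = 24947/3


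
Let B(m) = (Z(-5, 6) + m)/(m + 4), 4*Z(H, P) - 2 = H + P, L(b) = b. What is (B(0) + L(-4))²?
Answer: 3721/256 ≈ 14.535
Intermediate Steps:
Z(H, P) = ½ + H/4 + P/4 (Z(H, P) = ½ + (H + P)/4 = ½ + (H/4 + P/4) = ½ + H/4 + P/4)
B(m) = (¾ + m)/(4 + m) (B(m) = ((½ + (¼)*(-5) + (¼)*6) + m)/(m + 4) = ((½ - 5/4 + 3/2) + m)/(4 + m) = (¾ + m)/(4 + m))
(B(0) + L(-4))² = ((¾ + 0)/(4 + 0) - 4)² = ((¾)/4 - 4)² = ((¼)*(¾) - 4)² = (3/16 - 4)² = (-61/16)² = 3721/256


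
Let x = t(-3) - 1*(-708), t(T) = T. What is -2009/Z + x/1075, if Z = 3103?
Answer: 5588/667145 ≈ 0.0083760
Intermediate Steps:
x = 705 (x = -3 - 1*(-708) = -3 + 708 = 705)
-2009/Z + x/1075 = -2009/3103 + 705/1075 = -2009*1/3103 + 705*(1/1075) = -2009/3103 + 141/215 = 5588/667145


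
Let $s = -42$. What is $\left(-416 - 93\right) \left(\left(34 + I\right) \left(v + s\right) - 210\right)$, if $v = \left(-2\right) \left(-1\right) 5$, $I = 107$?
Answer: $2403498$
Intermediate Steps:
$v = 10$ ($v = 2 \cdot 5 = 10$)
$\left(-416 - 93\right) \left(\left(34 + I\right) \left(v + s\right) - 210\right) = \left(-416 - 93\right) \left(\left(34 + 107\right) \left(10 - 42\right) - 210\right) = - 509 \left(141 \left(-32\right) - 210\right) = - 509 \left(-4512 - 210\right) = \left(-509\right) \left(-4722\right) = 2403498$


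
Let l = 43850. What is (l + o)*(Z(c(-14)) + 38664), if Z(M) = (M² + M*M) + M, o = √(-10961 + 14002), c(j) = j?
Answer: 1711991700 + 39042*√3041 ≈ 1.7141e+9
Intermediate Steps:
o = √3041 ≈ 55.145
Z(M) = M + 2*M² (Z(M) = (M² + M²) + M = 2*M² + M = M + 2*M²)
(l + o)*(Z(c(-14)) + 38664) = (43850 + √3041)*(-14*(1 + 2*(-14)) + 38664) = (43850 + √3041)*(-14*(1 - 28) + 38664) = (43850 + √3041)*(-14*(-27) + 38664) = (43850 + √3041)*(378 + 38664) = (43850 + √3041)*39042 = 1711991700 + 39042*√3041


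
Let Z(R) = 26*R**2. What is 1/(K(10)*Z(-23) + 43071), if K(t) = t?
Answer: 1/180611 ≈ 5.5368e-6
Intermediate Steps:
1/(K(10)*Z(-23) + 43071) = 1/(10*(26*(-23)**2) + 43071) = 1/(10*(26*529) + 43071) = 1/(10*13754 + 43071) = 1/(137540 + 43071) = 1/180611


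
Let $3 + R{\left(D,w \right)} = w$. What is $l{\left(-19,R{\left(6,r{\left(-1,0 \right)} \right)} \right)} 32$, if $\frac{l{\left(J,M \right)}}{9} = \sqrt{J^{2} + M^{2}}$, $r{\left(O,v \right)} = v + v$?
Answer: $288 \sqrt{370} \approx 5539.8$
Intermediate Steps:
$r{\left(O,v \right)} = 2 v$
$R{\left(D,w \right)} = -3 + w$
$l{\left(J,M \right)} = 9 \sqrt{J^{2} + M^{2}}$
$l{\left(-19,R{\left(6,r{\left(-1,0 \right)} \right)} \right)} 32 = 9 \sqrt{\left(-19\right)^{2} + \left(-3 + 2 \cdot 0\right)^{2}} \cdot 32 = 9 \sqrt{361 + \left(-3 + 0\right)^{2}} \cdot 32 = 9 \sqrt{361 + \left(-3\right)^{2}} \cdot 32 = 9 \sqrt{361 + 9} \cdot 32 = 9 \sqrt{370} \cdot 32 = 288 \sqrt{370}$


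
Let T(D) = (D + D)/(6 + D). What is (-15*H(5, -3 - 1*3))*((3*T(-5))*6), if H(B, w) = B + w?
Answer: -2700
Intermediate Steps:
T(D) = 2*D/(6 + D) (T(D) = (2*D)/(6 + D) = 2*D/(6 + D))
(-15*H(5, -3 - 1*3))*((3*T(-5))*6) = (-15*(5 + (-3 - 1*3)))*((3*(2*(-5)/(6 - 5)))*6) = (-15*(5 + (-3 - 3)))*((3*(2*(-5)/1))*6) = (-15*(5 - 6))*((3*(2*(-5)*1))*6) = (-15*(-1))*((3*(-10))*6) = 15*(-30*6) = 15*(-180) = -2700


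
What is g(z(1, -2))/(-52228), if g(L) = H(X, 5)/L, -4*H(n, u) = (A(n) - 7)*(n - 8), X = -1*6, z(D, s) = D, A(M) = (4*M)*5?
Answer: 889/104456 ≈ 0.0085108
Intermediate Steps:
A(M) = 20*M
X = -6
H(n, u) = -(-8 + n)*(-7 + 20*n)/4 (H(n, u) = -(20*n - 7)*(n - 8)/4 = -(-7 + 20*n)*(-8 + n)/4 = -(-8 + n)*(-7 + 20*n)/4)
g(L) = -889/(2*L) (g(L) = (-14 - 5*(-6)² + (167/4)*(-6))/L = (-14 - 5*36 - 501/2)/L = (-14 - 180 - 501/2)/L = -889/(2*L))
g(z(1, -2))/(-52228) = -889/2/1/(-52228) = -889/2*1*(-1/52228) = -889/2*(-1/52228) = 889/104456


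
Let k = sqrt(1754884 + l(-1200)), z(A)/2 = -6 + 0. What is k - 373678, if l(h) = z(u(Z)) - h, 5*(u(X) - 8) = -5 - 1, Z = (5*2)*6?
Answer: -373678 + 2*sqrt(439018) ≈ -3.7235e+5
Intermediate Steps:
Z = 60 (Z = 10*6 = 60)
u(X) = 34/5 (u(X) = 8 + (-5 - 1)/5 = 8 + (1/5)*(-6) = 8 - 6/5 = 34/5)
z(A) = -12 (z(A) = 2*(-6 + 0) = 2*(-6) = -12)
l(h) = -12 - h
k = 2*sqrt(439018) (k = sqrt(1754884 + (-12 - 1*(-1200))) = sqrt(1754884 + (-12 + 1200)) = sqrt(1754884 + 1188) = sqrt(1756072) = 2*sqrt(439018) ≈ 1325.2)
k - 373678 = 2*sqrt(439018) - 373678 = -373678 + 2*sqrt(439018)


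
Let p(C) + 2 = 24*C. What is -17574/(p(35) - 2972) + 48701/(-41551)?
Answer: 313144670/44334917 ≈ 7.0632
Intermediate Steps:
p(C) = -2 + 24*C
-17574/(p(35) - 2972) + 48701/(-41551) = -17574/((-2 + 24*35) - 2972) + 48701/(-41551) = -17574/((-2 + 840) - 2972) + 48701*(-1/41551) = -17574/(838 - 2972) - 48701/41551 = -17574/(-2134) - 48701/41551 = -17574*(-1/2134) - 48701/41551 = 8787/1067 - 48701/41551 = 313144670/44334917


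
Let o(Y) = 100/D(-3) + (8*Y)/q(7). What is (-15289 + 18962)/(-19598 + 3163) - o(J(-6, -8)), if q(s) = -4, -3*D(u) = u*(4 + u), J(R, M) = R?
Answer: -1844393/16435 ≈ -112.22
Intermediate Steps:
D(u) = -u*(4 + u)/3
o(Y) = 100 - 2*Y (o(Y) = 100/((-1/3*(-3)*(4 - 3))) + (8*Y)/(-4) = 100/((-1/3*(-3)*1)) + (8*Y)*(-1/4) = 100/1 - 2*Y = 100*1 - 2*Y = 100 - 2*Y)
(-15289 + 18962)/(-19598 + 3163) - o(J(-6, -8)) = (-15289 + 18962)/(-19598 + 3163) - (100 - 2*(-6)) = 3673/(-16435) - (100 + 12) = 3673*(-1/16435) - 1*112 = -3673/16435 - 112 = -1844393/16435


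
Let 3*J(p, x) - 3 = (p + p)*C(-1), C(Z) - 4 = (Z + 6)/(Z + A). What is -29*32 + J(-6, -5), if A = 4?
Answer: -2849/3 ≈ -949.67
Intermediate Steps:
C(Z) = 4 + (6 + Z)/(4 + Z) (C(Z) = 4 + (Z + 6)/(Z + 4) = 4 + (6 + Z)/(4 + Z))
J(p, x) = 1 + 34*p/9 (J(p, x) = 1 + ((p + p)*((22 + 5*(-1))/(4 - 1)))/3 = 1 + ((2*p)*((22 - 5)/3))/3 = 1 + ((2*p)*((⅓)*17))/3 = 1 + ((2*p)*(17/3))/3 = 1 + (34*p/3)/3 = 1 + 34*p/9)
-29*32 + J(-6, -5) = -29*32 + (1 + (34/9)*(-6)) = -928 + (1 - 68/3) = -928 - 65/3 = -2849/3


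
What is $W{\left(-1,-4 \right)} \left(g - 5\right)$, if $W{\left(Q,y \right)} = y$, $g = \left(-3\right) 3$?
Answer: $56$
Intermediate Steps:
$g = -9$
$W{\left(-1,-4 \right)} \left(g - 5\right) = - 4 \left(-9 - 5\right) = \left(-4\right) \left(-14\right) = 56$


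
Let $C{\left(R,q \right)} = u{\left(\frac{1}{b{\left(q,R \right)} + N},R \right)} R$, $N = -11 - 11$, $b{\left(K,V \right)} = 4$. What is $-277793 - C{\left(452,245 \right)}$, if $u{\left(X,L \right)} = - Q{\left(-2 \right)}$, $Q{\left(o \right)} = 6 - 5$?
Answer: $-277341$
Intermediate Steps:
$Q{\left(o \right)} = 1$
$N = -22$
$u{\left(X,L \right)} = -1$ ($u{\left(X,L \right)} = \left(-1\right) 1 = -1$)
$C{\left(R,q \right)} = - R$
$-277793 - C{\left(452,245 \right)} = -277793 - \left(-1\right) 452 = -277793 - -452 = -277793 + 452 = -277341$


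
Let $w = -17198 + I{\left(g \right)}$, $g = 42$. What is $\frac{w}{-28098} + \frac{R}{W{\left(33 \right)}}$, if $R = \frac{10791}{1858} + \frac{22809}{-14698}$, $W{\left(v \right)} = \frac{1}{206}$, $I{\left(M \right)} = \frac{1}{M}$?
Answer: $\frac{7068740291130719}{8056912737636} \approx 877.35$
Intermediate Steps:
$W{\left(v \right)} = \frac{1}{206}$
$R = \frac{29056749}{6827221}$ ($R = 10791 \cdot \frac{1}{1858} + 22809 \left(- \frac{1}{14698}\right) = \frac{10791}{1858} - \frac{22809}{14698} = \frac{29056749}{6827221} \approx 4.256$)
$w = - \frac{722315}{42}$ ($w = -17198 + \frac{1}{42} = - \frac{722315}{42} \approx -17198.0$)
$\frac{w}{-28098} + \frac{R}{W{\left(33 \right)}} = - \frac{722315}{42 \left(-28098\right)} + \frac{29056749 \frac{1}{\frac{1}{206}}}{6827221} = \left(- \frac{722315}{42}\right) \left(- \frac{1}{28098}\right) + \frac{29056749}{6827221} \cdot 206 = \frac{722315}{1180116} + \frac{5985690294}{6827221} = \frac{7068740291130719}{8056912737636}$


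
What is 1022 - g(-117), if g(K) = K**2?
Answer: -12667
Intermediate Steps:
1022 - g(-117) = 1022 - 1*(-117)**2 = 1022 - 1*13689 = 1022 - 13689 = -12667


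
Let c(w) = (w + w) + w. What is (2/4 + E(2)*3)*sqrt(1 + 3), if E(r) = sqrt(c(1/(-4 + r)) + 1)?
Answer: 1 + 3*I*sqrt(2) ≈ 1.0 + 4.2426*I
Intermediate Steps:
c(w) = 3*w (c(w) = 2*w + w = 3*w)
E(r) = sqrt(1 + 3/(-4 + r)) (E(r) = sqrt(3/(-4 + r) + 1) = sqrt(1 + 3/(-4 + r)))
(2/4 + E(2)*3)*sqrt(1 + 3) = (2/4 + sqrt((-1 + 2)/(-4 + 2))*3)*sqrt(1 + 3) = (2*(1/4) + sqrt(1/(-2))*3)*sqrt(4) = (1/2 + sqrt(-1/2*1)*3)*2 = (1/2 + sqrt(-1/2)*3)*2 = (1/2 + (I*sqrt(2)/2)*3)*2 = (1/2 + 3*I*sqrt(2)/2)*2 = 1 + 3*I*sqrt(2)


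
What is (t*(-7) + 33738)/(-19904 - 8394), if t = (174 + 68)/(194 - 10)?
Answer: -3103049/2603416 ≈ -1.1919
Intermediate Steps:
t = 121/92 (t = 242/184 = 242*(1/184) = 121/92 ≈ 1.3152)
(t*(-7) + 33738)/(-19904 - 8394) = ((121/92)*(-7) + 33738)/(-19904 - 8394) = (-847/92 + 33738)/(-28298) = (3103049/92)*(-1/28298) = -3103049/2603416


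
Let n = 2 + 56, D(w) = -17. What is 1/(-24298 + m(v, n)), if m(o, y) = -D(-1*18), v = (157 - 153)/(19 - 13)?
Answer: -1/24281 ≈ -4.1184e-5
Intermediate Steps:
n = 58
v = ⅔ (v = 4/6 = 4*(⅙) = ⅔ ≈ 0.66667)
m(o, y) = 17 (m(o, y) = -1*(-17) = 17)
1/(-24298 + m(v, n)) = 1/(-24298 + 17) = 1/(-24281) = -1/24281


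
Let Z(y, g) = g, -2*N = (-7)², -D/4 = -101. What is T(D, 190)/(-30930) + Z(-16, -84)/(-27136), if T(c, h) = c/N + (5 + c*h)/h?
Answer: -307155171/32558485120 ≈ -0.0094340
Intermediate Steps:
D = 404 (D = -4*(-101) = 404)
N = -49/2 (N = -½*(-7)² = -½*49 = -49/2 ≈ -24.500)
T(c, h) = -2*c/49 + (5 + c*h)/h (T(c, h) = c/(-49/2) + (5 + c*h)/h = c*(-2/49) + (5 + c*h)/h = -2*c/49 + (5 + c*h)/h)
T(D, 190)/(-30930) + Z(-16, -84)/(-27136) = (5/190 + (47/49)*404)/(-30930) - 84/(-27136) = (5*(1/190) + 18988/49)*(-1/30930) - 84*(-1/27136) = (1/38 + 18988/49)*(-1/30930) + 21/6784 = (721593/1862)*(-1/30930) + 21/6784 = -240531/19197220 + 21/6784 = -307155171/32558485120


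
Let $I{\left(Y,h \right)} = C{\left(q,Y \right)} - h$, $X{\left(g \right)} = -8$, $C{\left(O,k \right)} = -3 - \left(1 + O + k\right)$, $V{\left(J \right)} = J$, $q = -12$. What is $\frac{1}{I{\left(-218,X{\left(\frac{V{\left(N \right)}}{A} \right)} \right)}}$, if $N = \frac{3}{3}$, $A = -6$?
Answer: $\frac{1}{234} \approx 0.0042735$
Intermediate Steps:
$N = 1$ ($N = 3 \cdot \frac{1}{3} = 1$)
$C{\left(O,k \right)} = -4 - O - k$ ($C{\left(O,k \right)} = -3 - \left(1 + O + k\right) = -4 - O - k$)
$I{\left(Y,h \right)} = 8 - Y - h$ ($I{\left(Y,h \right)} = \left(-4 - -12 - Y\right) - h = \left(-4 + 12 - Y\right) - h = \left(8 - Y\right) - h = 8 - Y - h$)
$\frac{1}{I{\left(-218,X{\left(\frac{V{\left(N \right)}}{A} \right)} \right)}} = \frac{1}{8 - -218 - -8} = \frac{1}{8 + 218 + 8} = \frac{1}{234}$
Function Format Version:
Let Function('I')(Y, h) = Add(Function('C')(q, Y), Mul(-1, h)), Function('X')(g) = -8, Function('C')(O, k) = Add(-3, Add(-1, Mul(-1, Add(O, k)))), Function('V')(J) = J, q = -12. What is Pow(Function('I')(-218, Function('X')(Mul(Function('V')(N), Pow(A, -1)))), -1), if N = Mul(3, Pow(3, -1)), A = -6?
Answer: Rational(1, 234) ≈ 0.0042735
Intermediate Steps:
N = 1 (N = Mul(3, Rational(1, 3)) = 1)
Function('C')(O, k) = Add(-4, Mul(-1, O), Mul(-1, k)) (Function('C')(O, k) = Add(-3, Add(-1, Add(Mul(-1, O), Mul(-1, k)))) = Add(-3, Add(-1, Mul(-1, O), Mul(-1, k))) = Add(-4, Mul(-1, O), Mul(-1, k)))
Function('I')(Y, h) = Add(8, Mul(-1, Y), Mul(-1, h)) (Function('I')(Y, h) = Add(Add(-4, Mul(-1, -12), Mul(-1, Y)), Mul(-1, h)) = Add(Add(-4, 12, Mul(-1, Y)), Mul(-1, h)) = Add(Add(8, Mul(-1, Y)), Mul(-1, h)) = Add(8, Mul(-1, Y), Mul(-1, h)))
Pow(Function('I')(-218, Function('X')(Mul(Function('V')(N), Pow(A, -1)))), -1) = Pow(Add(8, Mul(-1, -218), Mul(-1, -8)), -1) = Pow(Add(8, 218, 8), -1) = Pow(234, -1) = Rational(1, 234)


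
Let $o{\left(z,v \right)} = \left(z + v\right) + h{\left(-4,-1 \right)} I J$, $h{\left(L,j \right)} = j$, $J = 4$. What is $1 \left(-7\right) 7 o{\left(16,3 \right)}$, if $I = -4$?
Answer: $-1715$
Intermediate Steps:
$o{\left(z,v \right)} = 16 + v + z$ ($o{\left(z,v \right)} = \left(z + v\right) + \left(-1\right) \left(-4\right) 4 = \left(v + z\right) + 4 \cdot 4 = \left(v + z\right) + 16 = 16 + v + z$)
$1 \left(-7\right) 7 o{\left(16,3 \right)} = 1 \left(-7\right) 7 \left(16 + 3 + 16\right) = \left(-7\right) 7 \cdot 35 = \left(-49\right) 35 = -1715$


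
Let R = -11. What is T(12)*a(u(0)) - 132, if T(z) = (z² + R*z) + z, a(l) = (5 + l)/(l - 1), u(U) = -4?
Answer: -684/5 ≈ -136.80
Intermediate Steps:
a(l) = (5 + l)/(-1 + l)
T(z) = z² - 10*z (T(z) = (z² - 11*z) + z = z² - 10*z)
T(12)*a(u(0)) - 132 = (12*(-10 + 12))*((5 - 4)/(-1 - 4)) - 132 = (12*2)*(1/(-5)) - 132 = 24*(-⅕*1) - 132 = 24*(-⅕) - 132 = -24/5 - 132 = -684/5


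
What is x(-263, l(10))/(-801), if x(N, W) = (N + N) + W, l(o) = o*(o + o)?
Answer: 326/801 ≈ 0.40699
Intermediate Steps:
l(o) = 2*o² (l(o) = o*(2*o) = 2*o²)
x(N, W) = W + 2*N (x(N, W) = 2*N + W = W + 2*N)
x(-263, l(10))/(-801) = (2*10² + 2*(-263))/(-801) = (2*100 - 526)*(-1/801) = (200 - 526)*(-1/801) = -326*(-1/801) = 326/801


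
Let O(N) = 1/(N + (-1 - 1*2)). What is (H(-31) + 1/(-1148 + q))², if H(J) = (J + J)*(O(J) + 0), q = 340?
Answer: 626550961/188677696 ≈ 3.3207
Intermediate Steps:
O(N) = 1/(-3 + N) (O(N) = 1/(N + (-1 - 2)) = 1/(N - 3) = 1/(-3 + N))
H(J) = 2*J/(-3 + J) (H(J) = (J + J)*(1/(-3 + J) + 0) = (2*J)/(-3 + J) = 2*J/(-3 + J))
(H(-31) + 1/(-1148 + q))² = (2*(-31)/(-3 - 31) + 1/(-1148 + 340))² = (2*(-31)/(-34) + 1/(-808))² = (2*(-31)*(-1/34) - 1/808)² = (31/17 - 1/808)² = (25031/13736)² = 626550961/188677696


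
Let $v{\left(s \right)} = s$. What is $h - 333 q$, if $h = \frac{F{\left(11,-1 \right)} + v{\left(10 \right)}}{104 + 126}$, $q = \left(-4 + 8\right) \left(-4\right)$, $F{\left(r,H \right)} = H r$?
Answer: $\frac{1225439}{230} \approx 5328.0$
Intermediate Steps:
$q = -16$ ($q = 4 \left(-4\right) = -16$)
$h = - \frac{1}{230}$ ($h = \frac{\left(-1\right) 11 + 10}{104 + 126} = \frac{-11 + 10}{230} = \left(-1\right) \frac{1}{230} = - \frac{1}{230} \approx -0.0043478$)
$h - 333 q = - \frac{1}{230} - -5328 = - \frac{1}{230} + 5328 = \frac{1225439}{230}$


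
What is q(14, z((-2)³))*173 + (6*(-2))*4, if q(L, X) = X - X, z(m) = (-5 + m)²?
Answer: -48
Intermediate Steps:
q(L, X) = 0
q(14, z((-2)³))*173 + (6*(-2))*4 = 0*173 + (6*(-2))*4 = 0 - 12*4 = 0 - 48 = -48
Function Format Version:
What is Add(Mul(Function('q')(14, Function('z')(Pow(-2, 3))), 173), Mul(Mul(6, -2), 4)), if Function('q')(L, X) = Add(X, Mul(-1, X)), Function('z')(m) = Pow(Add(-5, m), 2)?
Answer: -48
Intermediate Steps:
Function('q')(L, X) = 0
Add(Mul(Function('q')(14, Function('z')(Pow(-2, 3))), 173), Mul(Mul(6, -2), 4)) = Add(Mul(0, 173), Mul(Mul(6, -2), 4)) = Add(0, Mul(-12, 4)) = Add(0, -48) = -48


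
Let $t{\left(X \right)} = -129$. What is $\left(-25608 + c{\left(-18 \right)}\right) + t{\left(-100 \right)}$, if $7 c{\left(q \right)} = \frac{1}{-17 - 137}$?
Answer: $- \frac{27744487}{1078} \approx -25737.0$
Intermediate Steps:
$c{\left(q \right)} = - \frac{1}{1078}$ ($c{\left(q \right)} = \frac{1}{7 \left(-17 - 137\right)} = \frac{1}{7 \left(-154\right)} = \frac{1}{7} \left(- \frac{1}{154}\right) = - \frac{1}{1078}$)
$\left(-25608 + c{\left(-18 \right)}\right) + t{\left(-100 \right)} = \left(-25608 - \frac{1}{1078}\right) - 129 = - \frac{27605425}{1078} - 129 = - \frac{27744487}{1078}$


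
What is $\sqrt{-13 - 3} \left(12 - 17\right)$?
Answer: $- 20 i \approx - 20.0 i$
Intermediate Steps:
$\sqrt{-13 - 3} \left(12 - 17\right) = \sqrt{-16} \left(-5\right) = 4 i \left(-5\right) = - 20 i$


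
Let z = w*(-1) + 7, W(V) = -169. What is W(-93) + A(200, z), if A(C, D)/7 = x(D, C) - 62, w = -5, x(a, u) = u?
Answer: 797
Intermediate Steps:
z = 12 (z = -5*(-1) + 7 = 5 + 7 = 12)
A(C, D) = -434 + 7*C (A(C, D) = 7*(C - 62) = 7*(-62 + C) = -434 + 7*C)
W(-93) + A(200, z) = -169 + (-434 + 7*200) = -169 + (-434 + 1400) = -169 + 966 = 797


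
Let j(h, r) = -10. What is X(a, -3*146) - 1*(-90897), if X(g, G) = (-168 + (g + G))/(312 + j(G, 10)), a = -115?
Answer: 27450173/302 ≈ 90895.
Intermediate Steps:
X(g, G) = -84/151 + G/302 + g/302 (X(g, G) = (-168 + (g + G))/(312 - 10) = (-168 + (G + g))/302 = (-168 + G + g)*(1/302) = -84/151 + G/302 + g/302)
X(a, -3*146) - 1*(-90897) = (-84/151 + (-3*146)/302 + (1/302)*(-115)) - 1*(-90897) = (-84/151 + (1/302)*(-438) - 115/302) + 90897 = (-84/151 - 219/151 - 115/302) + 90897 = -721/302 + 90897 = 27450173/302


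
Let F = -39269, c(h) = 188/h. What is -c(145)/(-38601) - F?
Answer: 219794287193/5597145 ≈ 39269.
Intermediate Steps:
-c(145)/(-38601) - F = -188/145/(-38601) - 1*(-39269) = -188*(1/145)*(-1)/38601 + 39269 = -188*(-1)/(145*38601) + 39269 = -1*(-188/5597145) + 39269 = 188/5597145 + 39269 = 219794287193/5597145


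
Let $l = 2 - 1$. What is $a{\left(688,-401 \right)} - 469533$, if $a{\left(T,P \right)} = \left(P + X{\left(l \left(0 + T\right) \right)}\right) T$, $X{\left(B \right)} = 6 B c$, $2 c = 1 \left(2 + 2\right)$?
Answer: $4934707$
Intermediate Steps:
$c = 2$ ($c = \frac{1 \left(2 + 2\right)}{2} = \frac{1 \cdot 4}{2} = \frac{1}{2} \cdot 4 = 2$)
$l = 1$ ($l = 2 - 1 = 1$)
$X{\left(B \right)} = 12 B$ ($X{\left(B \right)} = 6 B 2 = 12 B$)
$a{\left(T,P \right)} = T \left(P + 12 T\right)$ ($a{\left(T,P \right)} = \left(P + 12 \cdot 1 \left(0 + T\right)\right) T = \left(P + 12 \cdot 1 T\right) T = \left(P + 12 T\right) T = T \left(P + 12 T\right)$)
$a{\left(688,-401 \right)} - 469533 = 688 \left(-401 + 12 \cdot 688\right) - 469533 = 688 \left(-401 + 8256\right) - 469533 = 688 \cdot 7855 - 469533 = 5404240 - 469533 = 4934707$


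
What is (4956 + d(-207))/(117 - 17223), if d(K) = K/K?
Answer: -4957/17106 ≈ -0.28978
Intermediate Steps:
d(K) = 1
(4956 + d(-207))/(117 - 17223) = (4956 + 1)/(117 - 17223) = 4957/(-17106) = 4957*(-1/17106) = -4957/17106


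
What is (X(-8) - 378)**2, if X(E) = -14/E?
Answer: 2265025/16 ≈ 1.4156e+5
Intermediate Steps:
(X(-8) - 378)**2 = (-14/(-8) - 378)**2 = (-14*(-1/8) - 378)**2 = (7/4 - 378)**2 = (-1505/4)**2 = 2265025/16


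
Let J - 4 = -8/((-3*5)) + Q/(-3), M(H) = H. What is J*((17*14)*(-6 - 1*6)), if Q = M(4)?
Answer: -45696/5 ≈ -9139.2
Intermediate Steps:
Q = 4
J = 16/5 (J = 4 + (-8/((-3*5)) + 4/(-3)) = 4 + (-8/(-15) + 4*(-1/3)) = 4 + (-8*(-1/15) - 4/3) = 4 + (8/15 - 4/3) = 4 - 4/5 = 16/5 ≈ 3.2000)
J*((17*14)*(-6 - 1*6)) = 16*((17*14)*(-6 - 1*6))/5 = 16*(238*(-6 - 6))/5 = 16*(238*(-12))/5 = (16/5)*(-2856) = -45696/5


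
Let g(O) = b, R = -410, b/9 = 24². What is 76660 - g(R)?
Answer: 71476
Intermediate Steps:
b = 5184 (b = 9*24² = 9*576 = 5184)
g(O) = 5184
76660 - g(R) = 76660 - 1*5184 = 76660 - 5184 = 71476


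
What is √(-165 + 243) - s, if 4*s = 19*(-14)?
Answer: 133/2 + √78 ≈ 75.332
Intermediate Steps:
s = -133/2 (s = (19*(-14))/4 = (¼)*(-266) = -133/2 ≈ -66.500)
√(-165 + 243) - s = √(-165 + 243) - 1*(-133/2) = √78 + 133/2 = 133/2 + √78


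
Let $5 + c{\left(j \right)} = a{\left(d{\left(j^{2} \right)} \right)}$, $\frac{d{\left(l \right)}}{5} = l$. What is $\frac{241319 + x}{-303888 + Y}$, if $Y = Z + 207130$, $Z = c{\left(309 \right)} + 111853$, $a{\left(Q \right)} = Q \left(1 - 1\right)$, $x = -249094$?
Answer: $- \frac{1555}{3018} \approx -0.51524$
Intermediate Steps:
$d{\left(l \right)} = 5 l$
$a{\left(Q \right)} = 0$ ($a{\left(Q \right)} = Q 0 = 0$)
$c{\left(j \right)} = -5$ ($c{\left(j \right)} = -5 + 0 = -5$)
$Z = 111848$ ($Z = -5 + 111853 = 111848$)
$Y = 318978$ ($Y = 111848 + 207130 = 318978$)
$\frac{241319 + x}{-303888 + Y} = \frac{241319 - 249094}{-303888 + 318978} = - \frac{7775}{15090} = \left(-7775\right) \frac{1}{15090} = - \frac{1555}{3018}$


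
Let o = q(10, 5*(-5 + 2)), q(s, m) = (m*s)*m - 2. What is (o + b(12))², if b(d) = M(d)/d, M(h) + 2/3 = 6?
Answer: 409495696/81 ≈ 5.0555e+6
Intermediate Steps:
q(s, m) = -2 + s*m² (q(s, m) = s*m² - 2 = -2 + s*m²)
M(h) = 16/3 (M(h) = -⅔ + 6 = 16/3)
b(d) = 16/(3*d)
o = 2248 (o = -2 + 10*(5*(-5 + 2))² = -2 + 10*(5*(-3))² = -2 + 10*(-15)² = -2 + 10*225 = -2 + 2250 = 2248)
(o + b(12))² = (2248 + (16/3)/12)² = (2248 + (16/3)*(1/12))² = (2248 + 4/9)² = (20236/9)² = 409495696/81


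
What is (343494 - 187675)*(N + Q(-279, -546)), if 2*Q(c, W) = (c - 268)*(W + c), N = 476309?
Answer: 218753203367/2 ≈ 1.0938e+11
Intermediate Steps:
Q(c, W) = (-268 + c)*(W + c)/2 (Q(c, W) = ((c - 268)*(W + c))/2 = ((-268 + c)*(W + c))/2 = (-268 + c)*(W + c)/2)
(343494 - 187675)*(N + Q(-279, -546)) = (343494 - 187675)*(476309 + ((½)*(-279)² - 134*(-546) - 134*(-279) + (½)*(-546)*(-279))) = 155819*(476309 + ((½)*77841 + 73164 + 37386 + 76167)) = 155819*(476309 + (77841/2 + 73164 + 37386 + 76167)) = 155819*(476309 + 451275/2) = 155819*(1403893/2) = 218753203367/2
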